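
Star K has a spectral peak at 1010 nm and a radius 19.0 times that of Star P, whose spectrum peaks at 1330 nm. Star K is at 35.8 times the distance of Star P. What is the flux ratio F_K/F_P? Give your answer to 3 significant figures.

0.847

Wien's law: T_K/T_P = λ_P/λ_K = 1330/1010 = 1.317.
L_K/L_P = (R_K/R_P)²(T_K/T_P)⁴ = (19.0)²(1.317)⁴ = 1085.
F_K/F_P = (L_K/L_P)/(d_K/d_P)² = 1085/(35.8)² = 0.8470.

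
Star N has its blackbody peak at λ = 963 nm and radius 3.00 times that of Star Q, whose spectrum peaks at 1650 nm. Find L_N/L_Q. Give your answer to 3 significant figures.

77.6

Wien's law gives T ∝ 1/λ_max, so T_N/T_Q = λ_Q/λ_N = 1650/963 = 1.713.
Then L ∝ R²T⁴ gives L_N/L_Q = (3.00)² × (1.713)⁴ = 9.000 × 8.618 = 77.57.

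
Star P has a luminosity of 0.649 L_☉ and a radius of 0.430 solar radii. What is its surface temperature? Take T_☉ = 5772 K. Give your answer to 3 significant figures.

7.90×10^3 K

T/T_☉ = (L/L_☉)^(1/4) / (R/R_☉)^(1/2)
T = 5772 × (0.649)^(1/4) / √(0.430) = 5772 × 0.8976 / 0.6557 = 7900 K.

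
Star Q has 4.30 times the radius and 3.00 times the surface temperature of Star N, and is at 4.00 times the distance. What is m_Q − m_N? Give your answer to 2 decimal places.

-4.93

L_Q/L_N = (4.30)²(3.00)⁴ = 1498.
F_Q/F_N = (L_Q/L_N)/(d_Q/d_N)² = 1498/16.00 = 93.61.
m_Q − m_N = −2.5 log₁₀(93.61) = -4.93.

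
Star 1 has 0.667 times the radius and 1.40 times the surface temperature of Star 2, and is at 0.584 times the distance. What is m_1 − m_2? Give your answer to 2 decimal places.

-1.75

L_1/L_2 = (0.667)²(1.40)⁴ = 1.709.
F_1/F_2 = (L_1/L_2)/(d_1/d_2)² = 1.709/0.3411 = 5.011.
m_1 − m_2 = −2.5 log₁₀(5.011) = -1.75.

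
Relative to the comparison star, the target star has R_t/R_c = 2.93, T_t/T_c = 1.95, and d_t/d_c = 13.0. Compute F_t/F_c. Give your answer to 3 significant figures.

0.734

L_t/L_c = (R_t/R_c)²(T_t/T_c)⁴ = (2.93)² × (1.95)⁴ = 124.1.
F_t/F_c = (L_t/L_c)/(d_t/d_c)² = 124.1 / (13.0)² = 0.7345.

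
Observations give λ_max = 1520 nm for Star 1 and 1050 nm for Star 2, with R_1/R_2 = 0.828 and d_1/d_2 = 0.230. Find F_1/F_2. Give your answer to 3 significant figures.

Wien's law: T_1/T_2 = λ_2/λ_1 = 1050/1520 = 0.6908.
L_1/L_2 = (R_1/R_2)²(T_1/T_2)⁴ = (0.828)²(0.6908)⁴ = 0.1561.
F_1/F_2 = (L_1/L_2)/(d_1/d_2)² = 0.1561/(0.230)² = 2.951.

2.95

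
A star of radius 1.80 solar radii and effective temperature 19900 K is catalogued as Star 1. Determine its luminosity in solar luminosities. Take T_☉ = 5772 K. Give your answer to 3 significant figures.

458 solar luminosities

L/L_☉ = (R/R_☉)² (T/T_☉)⁴ = (1.80)² × (19900/5772)⁴
       = 3.240 × (3.448)⁴ = 3.240 × 141.3 = 457.8.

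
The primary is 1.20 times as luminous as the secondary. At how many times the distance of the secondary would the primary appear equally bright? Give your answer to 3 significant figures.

Equal flux requires L_p/d_p² = L_s/d_s², so d_p/d_s = √(L_p/L_s)
= √(1.20) = 1.095.

1.10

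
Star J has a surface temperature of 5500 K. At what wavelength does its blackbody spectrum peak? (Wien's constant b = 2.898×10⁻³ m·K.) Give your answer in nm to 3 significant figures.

527 nm

λ_max = b/T = 2.898×10⁻³ / 5500 = 5.27×10^-7 m = 526.9 nm.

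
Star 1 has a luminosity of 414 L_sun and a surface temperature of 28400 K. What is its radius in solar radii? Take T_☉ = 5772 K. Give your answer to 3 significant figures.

R/R_☉ = √(L/L_☉) / (T/T_☉)² = √(414) / (4.920)²
       = 20.35 / 24.21 = 0.8405.

0.840 solar radii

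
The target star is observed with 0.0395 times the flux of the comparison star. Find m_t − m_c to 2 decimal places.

m_t − m_c = −2.5 log₁₀(F_t/F_c) = −2.5 log₁₀(0.0395) = −2.5 × (-1.403) = 3.509.

3.51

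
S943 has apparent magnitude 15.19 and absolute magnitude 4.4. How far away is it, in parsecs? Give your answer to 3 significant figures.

1.44×10^3 pc

m − M = 5 log₁₀(d/10 pc)
15.19 − (4.4) = 10.79 = 5 log₁₀(d/10)
d = 10 × 10^(10.79/5) = 10 × 10^2.158 = 1439 pc.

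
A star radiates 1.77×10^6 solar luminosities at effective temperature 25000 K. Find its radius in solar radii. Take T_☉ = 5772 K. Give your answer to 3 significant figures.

R/R_☉ = √(L/L_☉) / (T/T_☉)² = √(1.77×10^6) / (4.331)²
       = 1330 / 18.76 = 70.92.

70.9 solar radii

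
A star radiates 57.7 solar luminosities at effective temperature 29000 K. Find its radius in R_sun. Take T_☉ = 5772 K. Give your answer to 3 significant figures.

R/R_☉ = √(L/L_☉) / (T/T_☉)² = √(57.7) / (5.024)²
       = 7.596 / 25.24 = 0.3009.

0.301 R_sun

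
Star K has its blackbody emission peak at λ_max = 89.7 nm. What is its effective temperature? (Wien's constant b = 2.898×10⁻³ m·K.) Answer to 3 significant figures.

T = b/λ_max = 2.898×10⁻³ / (89.7×10⁻⁹) = 3.231×10^4 K.

3.23×10^4 K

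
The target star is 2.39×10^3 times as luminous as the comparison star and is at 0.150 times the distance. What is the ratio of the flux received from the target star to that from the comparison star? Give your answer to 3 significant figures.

1.06×10^5

F = L/(4πd²), so F_t/F_c = (L_t/L_c) / (d_t/d_c)²
= 2.39×10^3 / (0.150)² = 2.39×10^3 / 0.02250 = 1.062×10^5.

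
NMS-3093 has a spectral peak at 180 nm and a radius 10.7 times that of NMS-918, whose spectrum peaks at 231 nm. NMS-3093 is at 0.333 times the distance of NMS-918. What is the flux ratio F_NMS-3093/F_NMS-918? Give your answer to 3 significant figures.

Wien's law: T_NMS-3093/T_NMS-918 = λ_NMS-918/λ_NMS-3093 = 231/180 = 1.283.
L_NMS-3093/L_NMS-918 = (R_NMS-3093/R_NMS-918)²(T_NMS-3093/T_NMS-918)⁴ = (10.7)²(1.283)⁴ = 310.5.
F_NMS-3093/F_NMS-918 = (L_NMS-3093/L_NMS-918)/(d_NMS-3093/d_NMS-918)² = 310.5/(0.333)² = 2801.

2.80×10^3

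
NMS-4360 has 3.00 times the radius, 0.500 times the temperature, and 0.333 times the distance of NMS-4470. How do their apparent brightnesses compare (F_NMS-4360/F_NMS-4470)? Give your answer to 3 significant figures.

5.07

L_NMS-4360/L_NMS-4470 = (R_NMS-4360/R_NMS-4470)²(T_NMS-4360/T_NMS-4470)⁴ = (3.00)² × (0.500)⁴ = 0.5625.
F_NMS-4360/F_NMS-4470 = (L_NMS-4360/L_NMS-4470)/(d_NMS-4360/d_NMS-4470)² = 0.5625 / (0.333)² = 5.073.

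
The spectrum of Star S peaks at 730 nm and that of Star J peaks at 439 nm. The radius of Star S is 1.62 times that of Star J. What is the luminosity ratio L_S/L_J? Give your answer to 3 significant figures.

Wien's law gives T ∝ 1/λ_max, so T_S/T_J = λ_J/λ_S = 439/730 = 0.6014.
Then L ∝ R²T⁴ gives L_S/L_J = (1.62)² × (0.6014)⁴ = 2.624 × 0.1308 = 0.3432.

0.343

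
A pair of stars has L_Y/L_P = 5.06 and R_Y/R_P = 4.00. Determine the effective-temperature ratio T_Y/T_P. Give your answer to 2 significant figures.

0.75

L ∝ R²T⁴ gives T ∝ (L/R²)^(1/4), so
T_Y/T_P = (5.06 / 4.00²)^(1/4) = (0.3162)^(1/4) = 0.7499.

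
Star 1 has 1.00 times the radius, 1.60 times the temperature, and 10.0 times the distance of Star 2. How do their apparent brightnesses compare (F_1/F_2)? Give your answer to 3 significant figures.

0.0655

L_1/L_2 = (R_1/R_2)²(T_1/T_2)⁴ = (1.00)² × (1.60)⁴ = 6.554.
F_1/F_2 = (L_1/L_2)/(d_1/d_2)² = 6.554 / (10.0)² = 0.06554.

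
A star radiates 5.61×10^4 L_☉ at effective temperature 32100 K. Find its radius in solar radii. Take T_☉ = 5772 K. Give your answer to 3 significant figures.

7.66 solar radii

R/R_☉ = √(L/L_☉) / (T/T_☉)² = √(5.61×10^4) / (5.561)²
       = 236.9 / 30.93 = 7.658.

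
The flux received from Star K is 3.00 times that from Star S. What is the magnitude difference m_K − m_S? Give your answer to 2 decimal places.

m_K − m_S = −2.5 log₁₀(F_K/F_S) = −2.5 log₁₀(3.00) = −2.5 × (0.477) = -1.193.

-1.19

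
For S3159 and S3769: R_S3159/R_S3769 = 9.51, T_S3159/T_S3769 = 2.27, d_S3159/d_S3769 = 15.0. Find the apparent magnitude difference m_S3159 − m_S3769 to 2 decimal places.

-2.57

L_S3159/L_S3769 = (9.51)²(2.27)⁴ = 2401.
F_S3159/F_S3769 = (L_S3159/L_S3769)/(d_S3159/d_S3769)² = 2401/225.0 = 10.67.
m_S3159 − m_S3769 = −2.5 log₁₀(10.67) = -2.57.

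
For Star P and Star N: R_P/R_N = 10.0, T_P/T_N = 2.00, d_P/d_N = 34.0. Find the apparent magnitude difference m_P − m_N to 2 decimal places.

L_P/L_N = (10.0)²(2.00)⁴ = 1600.
F_P/F_N = (L_P/L_N)/(d_P/d_N)² = 1600/1156 = 1.384.
m_P − m_N = −2.5 log₁₀(1.384) = -0.35.

-0.35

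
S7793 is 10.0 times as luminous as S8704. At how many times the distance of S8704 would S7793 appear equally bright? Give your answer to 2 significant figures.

3.2

Equal flux requires L_S7793/d_S7793² = L_S8704/d_S8704², so d_S7793/d_S8704 = √(L_S7793/L_S8704)
= √(10.0) = 3.162.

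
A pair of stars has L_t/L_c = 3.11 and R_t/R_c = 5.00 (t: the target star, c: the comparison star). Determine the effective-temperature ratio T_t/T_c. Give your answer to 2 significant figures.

0.59

L ∝ R²T⁴ gives T ∝ (L/R²)^(1/4), so
T_t/T_c = (3.11 / 5.00²)^(1/4) = (0.1244)^(1/4) = 0.5939.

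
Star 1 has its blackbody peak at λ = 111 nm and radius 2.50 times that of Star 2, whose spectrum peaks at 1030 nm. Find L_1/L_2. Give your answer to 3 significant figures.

Wien's law gives T ∝ 1/λ_max, so T_1/T_2 = λ_2/λ_1 = 1030/111 = 9.279.
Then L ∝ R²T⁴ gives L_1/L_2 = (2.50)² × (9.279)⁴ = 6.250 × 7414 = 4.634×10^4.

4.63×10^4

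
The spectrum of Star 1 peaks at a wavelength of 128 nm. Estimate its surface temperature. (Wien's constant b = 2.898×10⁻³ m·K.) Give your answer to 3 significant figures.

T = b/λ_max = 2.898×10⁻³ / (128×10⁻⁹) = 2.264×10^4 K.

2.26×10^4 K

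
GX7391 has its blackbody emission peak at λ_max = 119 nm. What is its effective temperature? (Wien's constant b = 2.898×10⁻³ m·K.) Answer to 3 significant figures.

2.44×10^4 K

T = b/λ_max = 2.898×10⁻³ / (119×10⁻⁹) = 2.435×10^4 K.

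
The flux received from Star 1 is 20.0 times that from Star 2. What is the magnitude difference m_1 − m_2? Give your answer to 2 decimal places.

m_1 − m_2 = −2.5 log₁₀(F_1/F_2) = −2.5 log₁₀(20.0) = −2.5 × (1.301) = -3.253.

-3.25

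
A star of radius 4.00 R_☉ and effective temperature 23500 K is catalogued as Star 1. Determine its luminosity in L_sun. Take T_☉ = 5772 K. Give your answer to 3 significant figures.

L/L_☉ = (R/R_☉)² (T/T_☉)⁴ = (4.00)² × (23500/5772)⁴
       = 16.00 × (4.071)⁴ = 16.00 × 274.8 = 4396.

4.40×10^3 L_sun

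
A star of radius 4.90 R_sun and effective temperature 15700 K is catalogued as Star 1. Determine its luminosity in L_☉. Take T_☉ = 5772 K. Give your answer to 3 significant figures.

L/L_☉ = (R/R_☉)² (T/T_☉)⁴ = (4.90)² × (15700/5772)⁴
       = 24.01 × (2.720)⁴ = 24.01 × 54.74 = 1314.

1.31×10^3 L_☉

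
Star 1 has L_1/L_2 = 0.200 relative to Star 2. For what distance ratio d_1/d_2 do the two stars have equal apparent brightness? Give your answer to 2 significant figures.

Equal flux requires L_1/d_1² = L_2/d_2², so d_1/d_2 = √(L_1/L_2)
= √(0.200) = 0.4472.

0.45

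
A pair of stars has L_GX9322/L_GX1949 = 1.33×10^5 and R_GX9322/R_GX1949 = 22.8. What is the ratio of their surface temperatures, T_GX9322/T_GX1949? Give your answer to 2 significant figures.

4.0

L ∝ R²T⁴ gives T ∝ (L/R²)^(1/4), so
T_GX9322/T_GX1949 = (1.33×10^5 / 22.8²)^(1/4) = (255.8)^(1/4) = 3.999.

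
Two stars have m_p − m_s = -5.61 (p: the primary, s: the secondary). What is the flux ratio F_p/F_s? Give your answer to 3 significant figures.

F_p/F_s = 10^(−(m_p − m_s)/2.5) = 10^(5.61/2.5) = 10^2.244 = 175.4.

175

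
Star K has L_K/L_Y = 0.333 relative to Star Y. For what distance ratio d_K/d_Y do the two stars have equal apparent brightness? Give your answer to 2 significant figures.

0.58

Equal flux requires L_K/d_K² = L_Y/d_Y², so d_K/d_Y = √(L_K/L_Y)
= √(0.333) = 0.5771.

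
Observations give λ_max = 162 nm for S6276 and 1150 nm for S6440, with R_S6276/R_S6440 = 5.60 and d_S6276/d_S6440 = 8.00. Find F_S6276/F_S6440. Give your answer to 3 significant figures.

Wien's law: T_S6276/T_S6440 = λ_S6440/λ_S6276 = 1150/162 = 7.099.
L_S6276/L_S6440 = (R_S6276/R_S6440)²(T_S6276/T_S6440)⁴ = (5.60)²(7.099)⁴ = 7.964×10^4.
F_S6276/F_S6440 = (L_S6276/L_S6440)/(d_S6276/d_S6440)² = 7.964×10^4/(8.00)² = 1244.

1.24×10^3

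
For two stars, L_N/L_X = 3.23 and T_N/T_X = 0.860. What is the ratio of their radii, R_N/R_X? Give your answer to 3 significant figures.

2.43

L ∝ R²T⁴ gives R ∝ √L / T², so
R_N/R_X = √(3.23) / (0.860)² = 1.797 / 0.7396 = 2.430.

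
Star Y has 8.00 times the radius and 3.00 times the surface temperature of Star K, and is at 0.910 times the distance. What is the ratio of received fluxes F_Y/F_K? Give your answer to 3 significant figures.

L_Y/L_K = (R_Y/R_K)²(T_Y/T_K)⁴ = (8.00)² × (3.00)⁴ = 5184.
F_Y/F_K = (L_Y/L_K)/(d_Y/d_K)² = 5184 / (0.910)² = 6260.

6.26×10^3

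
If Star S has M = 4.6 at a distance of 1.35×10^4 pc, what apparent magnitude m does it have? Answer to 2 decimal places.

20.25

m = M + 5 log₁₀(d/10 pc) = 4.6 + 5 log₁₀(1.35×10^4/10)
  = 4.6 + 5 × 3.130 = 4.6 + 15.65 = 20.25.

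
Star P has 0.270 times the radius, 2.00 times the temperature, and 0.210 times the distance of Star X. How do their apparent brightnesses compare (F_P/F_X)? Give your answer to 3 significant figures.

26.4

L_P/L_X = (R_P/R_X)²(T_P/T_X)⁴ = (0.270)² × (2.00)⁴ = 1.166.
F_P/F_X = (L_P/L_X)/(d_P/d_X)² = 1.166 / (0.210)² = 26.45.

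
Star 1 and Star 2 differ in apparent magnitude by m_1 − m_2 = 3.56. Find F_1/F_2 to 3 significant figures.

F_1/F_2 = 10^(−(m_1 − m_2)/2.5) = 10^(-3.56/2.5) = 10^-1.424 = 0.03767.

0.0377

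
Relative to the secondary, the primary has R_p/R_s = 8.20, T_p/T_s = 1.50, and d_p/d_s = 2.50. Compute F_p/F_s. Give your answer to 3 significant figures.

L_p/L_s = (R_p/R_s)²(T_p/T_s)⁴ = (8.20)² × (1.50)⁴ = 340.4.
F_p/F_s = (L_p/L_s)/(d_p/d_s)² = 340.4 / (2.50)² = 54.46.

54.5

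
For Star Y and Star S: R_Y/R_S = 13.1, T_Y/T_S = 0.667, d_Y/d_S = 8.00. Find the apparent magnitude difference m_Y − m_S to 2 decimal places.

L_Y/L_S = (13.1)²(0.667)⁴ = 33.97.
F_Y/F_S = (L_Y/L_S)/(d_Y/d_S)² = 33.97/64.00 = 0.5307.
m_Y − m_S = −2.5 log₁₀(0.5307) = 0.69.

0.69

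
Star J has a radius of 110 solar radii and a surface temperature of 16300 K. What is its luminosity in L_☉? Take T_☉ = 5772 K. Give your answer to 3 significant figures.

L/L_☉ = (R/R_☉)² (T/T_☉)⁴ = (110)² × (16300/5772)⁴
       = 1.210×10^4 × (2.824)⁴ = 1.210×10^4 × 63.60 = 7.695×10^5.

7.70×10^5 L_☉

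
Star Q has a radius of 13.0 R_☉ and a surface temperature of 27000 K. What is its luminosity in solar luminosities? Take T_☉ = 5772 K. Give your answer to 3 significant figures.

8.09×10^4 solar luminosities

L/L_☉ = (R/R_☉)² (T/T_☉)⁴ = (13.0)² × (27000/5772)⁴
       = 169.0 × (4.678)⁴ = 169.0 × 478.8 = 8.092×10^4.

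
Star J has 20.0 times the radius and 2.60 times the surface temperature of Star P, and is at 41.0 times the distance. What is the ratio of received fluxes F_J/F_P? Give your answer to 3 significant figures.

L_J/L_P = (R_J/R_P)²(T_J/T_P)⁴ = (20.0)² × (2.60)⁴ = 1.828×10^4.
F_J/F_P = (L_J/L_P)/(d_J/d_P)² = 1.828×10^4 / (41.0)² = 10.87.

10.9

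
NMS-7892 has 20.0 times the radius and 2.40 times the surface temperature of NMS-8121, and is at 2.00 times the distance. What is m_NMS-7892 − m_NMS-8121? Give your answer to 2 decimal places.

-8.80

L_NMS-7892/L_NMS-8121 = (20.0)²(2.40)⁴ = 1.327×10^4.
F_NMS-7892/F_NMS-8121 = (L_NMS-7892/L_NMS-8121)/(d_NMS-7892/d_NMS-8121)² = 1.327×10^4/4.000 = 3318.
m_NMS-7892 − m_NMS-8121 = −2.5 log₁₀(3318) = -8.80.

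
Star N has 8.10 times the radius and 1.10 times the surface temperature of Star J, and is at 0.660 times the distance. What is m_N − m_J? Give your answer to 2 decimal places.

L_N/L_J = (8.10)²(1.10)⁴ = 96.06.
F_N/F_J = (L_N/L_J)/(d_N/d_J)² = 96.06/0.4356 = 220.5.
m_N − m_J = −2.5 log₁₀(220.5) = -5.86.

-5.86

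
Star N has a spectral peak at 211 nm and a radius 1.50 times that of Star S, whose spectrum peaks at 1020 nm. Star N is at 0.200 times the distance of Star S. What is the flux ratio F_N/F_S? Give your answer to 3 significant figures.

Wien's law: T_N/T_S = λ_S/λ_N = 1020/211 = 4.834.
L_N/L_S = (R_N/R_S)²(T_N/T_S)⁴ = (1.50)²(4.834)⁴ = 1229.
F_N/F_S = (L_N/L_S)/(d_N/d_S)² = 1229/(0.200)² = 3.072×10^4.

3.07×10^4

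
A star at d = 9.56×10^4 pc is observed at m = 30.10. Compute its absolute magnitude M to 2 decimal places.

10.20

M = m − 5 log₁₀(d/10 pc) = 30.10 − 5 log₁₀(9.56×10^4/10)
  = 30.10 − 5 × 3.980 = 30.10 − 19.90 = 10.20.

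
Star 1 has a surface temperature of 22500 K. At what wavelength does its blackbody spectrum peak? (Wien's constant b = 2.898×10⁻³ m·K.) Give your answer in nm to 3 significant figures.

129 nm

λ_max = b/T = 2.898×10⁻³ / 22500 = 1.29×10^-7 m = 128.8 nm.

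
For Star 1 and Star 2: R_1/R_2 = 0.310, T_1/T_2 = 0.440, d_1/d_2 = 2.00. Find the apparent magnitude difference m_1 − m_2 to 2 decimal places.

L_1/L_2 = (0.310)²(0.440)⁴ = 0.003602.
F_1/F_2 = (L_1/L_2)/(d_1/d_2)² = 0.003602/4.000 = 9.005×10^-4.
m_1 − m_2 = −2.5 log₁₀(9.005×10^-4) = 7.61.

7.61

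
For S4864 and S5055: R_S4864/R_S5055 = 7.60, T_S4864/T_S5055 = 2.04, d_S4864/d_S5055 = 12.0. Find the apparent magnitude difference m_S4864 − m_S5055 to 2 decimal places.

-2.10

L_S4864/L_S5055 = (7.60)²(2.04)⁴ = 1000.
F_S4864/F_S5055 = (L_S4864/L_S5055)/(d_S4864/d_S5055)² = 1000/144.0 = 6.947.
m_S4864 − m_S5055 = −2.5 log₁₀(6.947) = -2.10.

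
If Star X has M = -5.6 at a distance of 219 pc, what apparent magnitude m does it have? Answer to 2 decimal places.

m = M + 5 log₁₀(d/10 pc) = -5.6 + 5 log₁₀(219/10)
  = -5.6 + 5 × 1.340 = -5.6 + 6.70 = 1.10.

1.10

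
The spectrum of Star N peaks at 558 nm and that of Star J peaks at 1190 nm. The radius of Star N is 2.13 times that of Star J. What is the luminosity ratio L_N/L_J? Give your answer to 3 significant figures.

93.8

Wien's law gives T ∝ 1/λ_max, so T_N/T_J = λ_J/λ_N = 1190/558 = 2.133.
Then L ∝ R²T⁴ gives L_N/L_J = (2.13)² × (2.133)⁴ = 4.537 × 20.68 = 93.84.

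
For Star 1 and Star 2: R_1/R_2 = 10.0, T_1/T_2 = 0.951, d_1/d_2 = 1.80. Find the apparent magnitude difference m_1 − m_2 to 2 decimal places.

L_1/L_2 = (10.0)²(0.951)⁴ = 81.79.
F_1/F_2 = (L_1/L_2)/(d_1/d_2)² = 81.79/3.240 = 25.25.
m_1 − m_2 = −2.5 log₁₀(25.25) = -3.51.

-3.51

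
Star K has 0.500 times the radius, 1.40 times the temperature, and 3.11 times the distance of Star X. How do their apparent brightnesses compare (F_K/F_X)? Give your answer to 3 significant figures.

0.0993

L_K/L_X = (R_K/R_X)²(T_K/T_X)⁴ = (0.500)² × (1.40)⁴ = 0.9604.
F_K/F_X = (L_K/L_X)/(d_K/d_X)² = 0.9604 / (3.11)² = 0.09930.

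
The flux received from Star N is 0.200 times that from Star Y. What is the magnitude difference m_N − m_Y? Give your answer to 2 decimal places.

1.75

m_N − m_Y = −2.5 log₁₀(F_N/F_Y) = −2.5 log₁₀(0.200) = −2.5 × (-0.699) = 1.747.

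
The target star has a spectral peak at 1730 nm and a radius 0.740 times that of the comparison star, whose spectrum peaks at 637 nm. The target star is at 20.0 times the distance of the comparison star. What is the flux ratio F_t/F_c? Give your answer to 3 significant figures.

Wien's law: T_t/T_c = λ_c/λ_t = 637/1730 = 0.3682.
L_t/L_c = (R_t/R_c)²(T_t/T_c)⁴ = (0.740)²(0.3682)⁴ = 0.01007.
F_t/F_c = (L_t/L_c)/(d_t/d_c)² = 0.01007/(20.0)² = 2.516×10^-5.

2.52×10^-5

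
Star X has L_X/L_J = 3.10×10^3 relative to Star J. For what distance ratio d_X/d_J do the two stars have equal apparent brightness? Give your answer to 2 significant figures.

Equal flux requires L_X/d_X² = L_J/d_J², so d_X/d_J = √(L_X/L_J)
= √(3.10×10^3) = 55.68.

56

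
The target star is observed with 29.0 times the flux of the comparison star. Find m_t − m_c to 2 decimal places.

-3.66

m_t − m_c = −2.5 log₁₀(F_t/F_c) = −2.5 log₁₀(29.0) = −2.5 × (1.462) = -3.656.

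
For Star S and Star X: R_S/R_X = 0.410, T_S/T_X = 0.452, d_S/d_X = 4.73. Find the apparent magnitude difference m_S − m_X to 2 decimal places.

8.76

L_S/L_X = (0.410)²(0.452)⁴ = 0.007017.
F_S/F_X = (L_S/L_X)/(d_S/d_X)² = 0.007017/22.37 = 3.136×10^-4.
m_S − m_X = −2.5 log₁₀(3.136×10^-4) = 8.76.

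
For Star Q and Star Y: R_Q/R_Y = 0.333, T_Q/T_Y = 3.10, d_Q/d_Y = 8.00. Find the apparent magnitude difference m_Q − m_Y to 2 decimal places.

1.99

L_Q/L_Y = (0.333)²(3.10)⁴ = 10.24.
F_Q/F_Y = (L_Q/L_Y)/(d_Q/d_Y)² = 10.24/64.00 = 0.1600.
m_Q − m_Y = −2.5 log₁₀(0.1600) = 1.99.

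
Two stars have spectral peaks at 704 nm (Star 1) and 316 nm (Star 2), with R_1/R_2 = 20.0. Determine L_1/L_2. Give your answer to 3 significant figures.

16.2

Wien's law gives T ∝ 1/λ_max, so T_1/T_2 = λ_2/λ_1 = 316/704 = 0.4489.
Then L ∝ R²T⁴ gives L_1/L_2 = (20.0)² × (0.4489)⁴ = 400.0 × 0.04059 = 16.24.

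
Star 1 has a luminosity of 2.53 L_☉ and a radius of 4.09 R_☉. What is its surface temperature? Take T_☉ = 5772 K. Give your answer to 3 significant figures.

3.60×10^3 K

T/T_☉ = (L/L_☉)^(1/4) / (R/R_☉)^(1/2)
T = 5772 × (2.53)^(1/4) / √(4.09) = 5772 × 1.261 / 2.022 = 3600 K.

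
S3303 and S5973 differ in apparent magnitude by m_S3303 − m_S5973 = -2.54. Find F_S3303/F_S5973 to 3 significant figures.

10.4

F_S3303/F_S5973 = 10^(−(m_S3303 − m_S5973)/2.5) = 10^(2.54/2.5) = 10^1.016 = 10.38.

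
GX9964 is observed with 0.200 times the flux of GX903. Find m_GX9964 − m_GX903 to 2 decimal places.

1.75

m_GX9964 − m_GX903 = −2.5 log₁₀(F_GX9964/F_GX903) = −2.5 log₁₀(0.200) = −2.5 × (-0.699) = 1.747.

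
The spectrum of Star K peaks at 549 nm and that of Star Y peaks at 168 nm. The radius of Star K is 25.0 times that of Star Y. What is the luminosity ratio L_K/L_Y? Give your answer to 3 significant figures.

5.48

Wien's law gives T ∝ 1/λ_max, so T_K/T_Y = λ_Y/λ_K = 168/549 = 0.3060.
Then L ∝ R²T⁴ gives L_K/L_Y = (25.0)² × (0.3060)⁴ = 625.0 × 0.008769 = 5.481.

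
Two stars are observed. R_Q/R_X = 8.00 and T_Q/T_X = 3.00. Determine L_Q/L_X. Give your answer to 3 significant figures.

5.18×10^3

From the Stefan–Boltzmann law, L ∝ R²T⁴, so
L_Q/L_X = (R_Q/R_X)² (T_Q/T_X)⁴ = (8.00)² × (3.00)⁴ = 64.00 × 81.00 = 5184.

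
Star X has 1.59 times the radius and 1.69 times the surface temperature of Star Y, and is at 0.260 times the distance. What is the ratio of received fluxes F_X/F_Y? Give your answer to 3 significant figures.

305

L_X/L_Y = (R_X/R_Y)²(T_X/T_Y)⁴ = (1.59)² × (1.69)⁴ = 20.62.
F_X/F_Y = (L_X/L_Y)/(d_X/d_Y)² = 20.62 / (0.260)² = 305.1.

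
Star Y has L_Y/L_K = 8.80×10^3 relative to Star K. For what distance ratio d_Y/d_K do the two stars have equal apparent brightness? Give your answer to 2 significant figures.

94

Equal flux requires L_Y/d_Y² = L_K/d_K², so d_Y/d_K = √(L_Y/L_K)
= √(8.80×10^3) = 93.81.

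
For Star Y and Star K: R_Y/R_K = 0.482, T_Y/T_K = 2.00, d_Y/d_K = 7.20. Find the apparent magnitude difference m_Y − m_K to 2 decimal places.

L_Y/L_K = (0.482)²(2.00)⁴ = 3.717.
F_Y/F_K = (L_Y/L_K)/(d_Y/d_K)² = 3.717/51.84 = 0.07170.
m_Y − m_K = −2.5 log₁₀(0.07170) = 2.86.

2.86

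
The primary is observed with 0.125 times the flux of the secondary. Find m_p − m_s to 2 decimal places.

m_p − m_s = −2.5 log₁₀(F_p/F_s) = −2.5 log₁₀(0.125) = −2.5 × (-0.903) = 2.258.

2.26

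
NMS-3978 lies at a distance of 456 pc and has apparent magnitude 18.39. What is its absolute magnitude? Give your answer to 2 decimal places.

10.10

M = m − 5 log₁₀(d/10 pc) = 18.39 − 5 log₁₀(456/10)
  = 18.39 − 5 × 1.659 = 18.39 − 8.29 = 10.10.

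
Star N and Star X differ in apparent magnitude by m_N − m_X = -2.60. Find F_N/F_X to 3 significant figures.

11.0

F_N/F_X = 10^(−(m_N − m_X)/2.5) = 10^(2.60/2.5) = 10^1.040 = 10.96.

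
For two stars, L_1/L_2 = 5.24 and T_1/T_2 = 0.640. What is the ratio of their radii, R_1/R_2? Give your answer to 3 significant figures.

L ∝ R²T⁴ gives R ∝ √L / T², so
R_1/R_2 = √(5.24) / (0.640)² = 2.289 / 0.4096 = 5.589.

5.59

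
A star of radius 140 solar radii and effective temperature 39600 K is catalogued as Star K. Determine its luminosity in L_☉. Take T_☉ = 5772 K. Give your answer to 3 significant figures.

4.34×10^7 L_☉

L/L_☉ = (R/R_☉)² (T/T_☉)⁴ = (140)² × (39600/5772)⁴
       = 1.960×10^4 × (6.861)⁴ = 1.960×10^4 × 2216 = 4.342×10^7.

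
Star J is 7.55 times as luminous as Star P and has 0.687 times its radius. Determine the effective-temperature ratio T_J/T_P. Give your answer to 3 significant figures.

2.00

L ∝ R²T⁴ gives T ∝ (L/R²)^(1/4), so
T_J/T_P = (7.55 / 0.687²)^(1/4) = (16.00)^(1/4) = 2.000.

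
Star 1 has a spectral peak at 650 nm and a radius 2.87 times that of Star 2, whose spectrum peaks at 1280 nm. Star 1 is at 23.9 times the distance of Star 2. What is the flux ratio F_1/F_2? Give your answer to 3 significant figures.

0.217

Wien's law: T_1/T_2 = λ_2/λ_1 = 1280/650 = 1.969.
L_1/L_2 = (R_1/R_2)²(T_1/T_2)⁴ = (2.87)²(1.969)⁴ = 123.9.
F_1/F_2 = (L_1/L_2)/(d_1/d_2)² = 123.9/(23.9)² = 0.2168.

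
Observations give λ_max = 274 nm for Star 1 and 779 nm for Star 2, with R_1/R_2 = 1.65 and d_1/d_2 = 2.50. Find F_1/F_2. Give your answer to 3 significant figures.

28.5

Wien's law: T_1/T_2 = λ_2/λ_1 = 779/274 = 2.843.
L_1/L_2 = (R_1/R_2)²(T_1/T_2)⁴ = (1.65)²(2.843)⁴ = 177.9.
F_1/F_2 = (L_1/L_2)/(d_1/d_2)² = 177.9/(2.50)² = 28.46.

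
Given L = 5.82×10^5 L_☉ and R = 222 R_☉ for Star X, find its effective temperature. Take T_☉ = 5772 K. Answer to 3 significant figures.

1.07×10^4 K

T/T_☉ = (L/L_☉)^(1/4) / (R/R_☉)^(1/2)
T = 5772 × (5.82×10^5)^(1/4) / √(222) = 5772 × 27.62 / 14.90 = 1.070×10^4 K.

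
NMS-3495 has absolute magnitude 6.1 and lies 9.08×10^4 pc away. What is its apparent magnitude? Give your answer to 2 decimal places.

m = M + 5 log₁₀(d/10 pc) = 6.1 + 5 log₁₀(9.08×10^4/10)
  = 6.1 + 5 × 3.958 = 6.1 + 19.79 = 25.89.

25.89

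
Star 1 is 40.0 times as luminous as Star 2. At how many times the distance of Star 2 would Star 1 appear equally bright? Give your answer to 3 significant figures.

6.32

Equal flux requires L_1/d_1² = L_2/d_2², so d_1/d_2 = √(L_1/L_2)
= √(40.0) = 6.325.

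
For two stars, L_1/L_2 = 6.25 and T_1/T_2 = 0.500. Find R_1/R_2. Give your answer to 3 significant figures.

L ∝ R²T⁴ gives R ∝ √L / T², so
R_1/R_2 = √(6.25) / (0.500)² = 2.500 / 0.2500 = 10.00.

10.0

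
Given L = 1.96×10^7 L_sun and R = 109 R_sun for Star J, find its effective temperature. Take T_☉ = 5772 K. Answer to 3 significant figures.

T/T_☉ = (L/L_☉)^(1/4) / (R/R_☉)^(1/2)
T = 5772 × (1.96×10^7)^(1/4) / √(109) = 5772 × 66.54 / 10.44 = 3.679×10^4 K.

3.68×10^4 K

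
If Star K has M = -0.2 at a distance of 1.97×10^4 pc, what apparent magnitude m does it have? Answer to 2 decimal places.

m = M + 5 log₁₀(d/10 pc) = -0.2 + 5 log₁₀(1.97×10^4/10)
  = -0.2 + 5 × 3.294 = -0.2 + 16.47 = 16.27.

16.27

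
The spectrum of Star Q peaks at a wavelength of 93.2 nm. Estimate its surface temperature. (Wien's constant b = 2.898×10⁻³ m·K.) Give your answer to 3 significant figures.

T = b/λ_max = 2.898×10⁻³ / (93.2×10⁻⁹) = 3.109×10^4 K.

3.11×10^4 K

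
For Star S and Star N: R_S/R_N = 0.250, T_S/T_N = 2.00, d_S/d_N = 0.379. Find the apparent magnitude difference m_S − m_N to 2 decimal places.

L_S/L_N = (0.250)²(2.00)⁴ = 1.000.
F_S/F_N = (L_S/L_N)/(d_S/d_N)² = 1.000/0.1436 = 6.962.
m_S − m_N = −2.5 log₁₀(6.962) = -2.11.

-2.11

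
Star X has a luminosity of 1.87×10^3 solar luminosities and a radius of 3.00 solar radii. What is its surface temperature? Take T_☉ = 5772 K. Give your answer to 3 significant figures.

2.19×10^4 K

T/T_☉ = (L/L_☉)^(1/4) / (R/R_☉)^(1/2)
T = 5772 × (1.87×10^3)^(1/4) / √(3.00) = 5772 × 6.576 / 1.732 = 2.191×10^4 K.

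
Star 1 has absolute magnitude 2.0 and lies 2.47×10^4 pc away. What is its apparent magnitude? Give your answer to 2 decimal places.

18.96

m = M + 5 log₁₀(d/10 pc) = 2.0 + 5 log₁₀(2.47×10^4/10)
  = 2.0 + 5 × 3.393 = 2.0 + 16.96 = 18.96.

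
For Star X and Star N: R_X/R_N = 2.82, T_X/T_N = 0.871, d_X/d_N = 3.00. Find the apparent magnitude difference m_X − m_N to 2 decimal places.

0.73

L_X/L_N = (2.82)²(0.871)⁴ = 4.577.
F_X/F_N = (L_X/L_N)/(d_X/d_N)² = 4.577/9.000 = 0.5085.
m_X − m_N = −2.5 log₁₀(0.5085) = 0.73.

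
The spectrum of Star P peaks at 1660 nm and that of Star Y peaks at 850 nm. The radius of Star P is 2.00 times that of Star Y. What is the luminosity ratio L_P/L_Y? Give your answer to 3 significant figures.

Wien's law gives T ∝ 1/λ_max, so T_P/T_Y = λ_Y/λ_P = 850/1660 = 0.5120.
Then L ∝ R²T⁴ gives L_P/L_Y = (2.00)² × (0.5120)⁴ = 4.000 × 0.06875 = 0.2750.

0.275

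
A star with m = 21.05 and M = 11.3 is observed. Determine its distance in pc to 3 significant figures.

891 pc

m − M = 5 log₁₀(d/10 pc)
21.05 − (11.3) = 9.75 = 5 log₁₀(d/10)
d = 10 × 10^(9.75/5) = 10 × 10^1.950 = 891.3 pc.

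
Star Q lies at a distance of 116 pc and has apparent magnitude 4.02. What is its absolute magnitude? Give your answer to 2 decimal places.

M = m − 5 log₁₀(d/10 pc) = 4.02 − 5 log₁₀(116/10)
  = 4.02 − 5 × 1.064 = 4.02 − 5.32 = -1.30.

-1.30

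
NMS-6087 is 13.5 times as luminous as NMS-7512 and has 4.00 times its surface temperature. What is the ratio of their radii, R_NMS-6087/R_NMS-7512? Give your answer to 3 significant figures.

L ∝ R²T⁴ gives R ∝ √L / T², so
R_NMS-6087/R_NMS-7512 = √(13.5) / (4.00)² = 3.674 / 16.00 = 0.2296.

0.230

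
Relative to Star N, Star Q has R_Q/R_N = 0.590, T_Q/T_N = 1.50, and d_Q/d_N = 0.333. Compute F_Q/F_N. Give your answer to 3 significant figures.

15.9

L_Q/L_N = (R_Q/R_N)²(T_Q/T_N)⁴ = (0.590)² × (1.50)⁴ = 1.762.
F_Q/F_N = (L_Q/L_N)/(d_Q/d_N)² = 1.762 / (0.333)² = 15.89.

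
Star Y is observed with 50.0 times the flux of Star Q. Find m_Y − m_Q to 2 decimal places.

-4.25

m_Y − m_Q = −2.5 log₁₀(F_Y/F_Q) = −2.5 log₁₀(50.0) = −2.5 × (1.699) = -4.247.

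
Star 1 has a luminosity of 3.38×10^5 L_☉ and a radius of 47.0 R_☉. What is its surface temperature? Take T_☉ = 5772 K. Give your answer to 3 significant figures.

2.03×10^4 K

T/T_☉ = (L/L_☉)^(1/4) / (R/R_☉)^(1/2)
T = 5772 × (3.38×10^5)^(1/4) / √(47.0) = 5772 × 24.11 / 6.856 = 2.030×10^4 K.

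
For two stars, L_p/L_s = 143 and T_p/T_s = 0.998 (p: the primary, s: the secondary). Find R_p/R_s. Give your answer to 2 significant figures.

L ∝ R²T⁴ gives R ∝ √L / T², so
R_p/R_s = √(143) / (0.998)² = 11.96 / 0.9960 = 12.01.

12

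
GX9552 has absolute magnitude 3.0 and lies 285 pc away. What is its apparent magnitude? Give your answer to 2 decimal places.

m = M + 5 log₁₀(d/10 pc) = 3.0 + 5 log₁₀(285/10)
  = 3.0 + 5 × 1.455 = 3.0 + 7.27 = 10.27.

10.27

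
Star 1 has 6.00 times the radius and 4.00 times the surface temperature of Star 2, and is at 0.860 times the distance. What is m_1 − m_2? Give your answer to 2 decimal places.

-10.24

L_1/L_2 = (6.00)²(4.00)⁴ = 9216.
F_1/F_2 = (L_1/L_2)/(d_1/d_2)² = 9216/0.7396 = 1.246×10^4.
m_1 − m_2 = −2.5 log₁₀(1.246×10^4) = -10.24.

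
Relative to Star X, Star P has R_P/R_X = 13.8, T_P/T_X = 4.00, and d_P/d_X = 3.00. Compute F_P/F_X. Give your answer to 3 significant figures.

5.42×10^3

L_P/L_X = (R_P/R_X)²(T_P/T_X)⁴ = (13.8)² × (4.00)⁴ = 4.875×10^4.
F_P/F_X = (L_P/L_X)/(d_P/d_X)² = 4.875×10^4 / (3.00)² = 5417.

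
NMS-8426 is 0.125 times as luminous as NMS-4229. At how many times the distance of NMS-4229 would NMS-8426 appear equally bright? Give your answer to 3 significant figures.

0.354

Equal flux requires L_NMS-8426/d_NMS-8426² = L_NMS-4229/d_NMS-4229², so d_NMS-8426/d_NMS-4229 = √(L_NMS-8426/L_NMS-4229)
= √(0.125) = 0.3536.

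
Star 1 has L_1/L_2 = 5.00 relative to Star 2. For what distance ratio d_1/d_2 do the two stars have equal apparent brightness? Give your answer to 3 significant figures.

2.24

Equal flux requires L_1/d_1² = L_2/d_2², so d_1/d_2 = √(L_1/L_2)
= √(5.00) = 2.236.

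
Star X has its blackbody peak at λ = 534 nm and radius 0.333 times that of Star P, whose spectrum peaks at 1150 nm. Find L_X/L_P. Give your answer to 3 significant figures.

Wien's law gives T ∝ 1/λ_max, so T_X/T_P = λ_P/λ_X = 1150/534 = 2.154.
Then L ∝ R²T⁴ gives L_X/L_P = (0.333)² × (2.154)⁴ = 0.1109 × 21.51 = 2.385.

2.39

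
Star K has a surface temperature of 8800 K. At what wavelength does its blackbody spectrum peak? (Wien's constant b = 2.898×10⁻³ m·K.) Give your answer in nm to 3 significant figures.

329 nm

λ_max = b/T = 2.898×10⁻³ / 8800 = 3.29×10^-7 m = 329.3 nm.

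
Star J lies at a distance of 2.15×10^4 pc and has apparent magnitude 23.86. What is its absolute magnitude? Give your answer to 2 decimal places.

7.20

M = m − 5 log₁₀(d/10 pc) = 23.86 − 5 log₁₀(2.15×10^4/10)
  = 23.86 − 5 × 3.332 = 23.86 − 16.66 = 7.20.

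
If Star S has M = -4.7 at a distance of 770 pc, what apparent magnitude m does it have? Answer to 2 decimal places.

4.73

m = M + 5 log₁₀(d/10 pc) = -4.7 + 5 log₁₀(770/10)
  = -4.7 + 5 × 1.886 = -4.7 + 9.43 = 4.73.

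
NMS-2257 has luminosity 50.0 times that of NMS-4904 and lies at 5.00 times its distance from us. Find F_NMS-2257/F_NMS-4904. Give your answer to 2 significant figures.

F = L/(4πd²), so F_NMS-2257/F_NMS-4904 = (L_NMS-2257/L_NMS-4904) / (d_NMS-2257/d_NMS-4904)²
= 50.0 / (5.00)² = 50.0 / 25.00 = 2.000.

2.0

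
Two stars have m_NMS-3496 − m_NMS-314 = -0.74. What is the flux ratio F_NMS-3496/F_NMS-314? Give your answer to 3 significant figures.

1.98

F_NMS-3496/F_NMS-314 = 10^(−(m_NMS-3496 − m_NMS-314)/2.5) = 10^(0.74/2.5) = 10^0.296 = 1.977.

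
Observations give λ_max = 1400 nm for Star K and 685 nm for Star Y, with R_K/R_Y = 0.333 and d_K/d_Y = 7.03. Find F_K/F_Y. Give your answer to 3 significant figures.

1.29×10^-4

Wien's law: T_K/T_Y = λ_Y/λ_K = 685/1400 = 0.4893.
L_K/L_Y = (R_K/R_Y)²(T_K/T_Y)⁴ = (0.333)²(0.4893)⁴ = 0.006355.
F_K/F_Y = (L_K/L_Y)/(d_K/d_Y)² = 0.006355/(7.03)² = 1.286×10^-4.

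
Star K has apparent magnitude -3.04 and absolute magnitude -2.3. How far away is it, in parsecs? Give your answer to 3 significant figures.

m − M = 5 log₁₀(d/10 pc)
-3.04 − (-2.3) = -0.74 = 5 log₁₀(d/10)
d = 10 × 10^(-0.74/5) = 10 × 10^-0.148 = 7.112 pc.

7.11 pc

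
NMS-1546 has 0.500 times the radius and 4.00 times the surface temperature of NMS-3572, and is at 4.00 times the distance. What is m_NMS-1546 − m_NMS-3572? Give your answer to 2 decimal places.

L_NMS-1546/L_NMS-3572 = (0.500)²(4.00)⁴ = 64.00.
F_NMS-1546/F_NMS-3572 = (L_NMS-1546/L_NMS-3572)/(d_NMS-1546/d_NMS-3572)² = 64.00/16.00 = 4.000.
m_NMS-1546 − m_NMS-3572 = −2.5 log₁₀(4.000) = -1.51.

-1.51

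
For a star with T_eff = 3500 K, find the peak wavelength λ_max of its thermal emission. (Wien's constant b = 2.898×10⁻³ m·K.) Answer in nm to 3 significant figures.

λ_max = b/T = 2.898×10⁻³ / 3500 = 8.28×10^-7 m = 828.0 nm.

828 nm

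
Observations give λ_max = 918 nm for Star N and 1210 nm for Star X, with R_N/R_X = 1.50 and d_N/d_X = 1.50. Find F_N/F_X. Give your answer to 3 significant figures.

3.02

Wien's law: T_N/T_X = λ_X/λ_N = 1210/918 = 1.318.
L_N/L_X = (R_N/R_X)²(T_N/T_X)⁴ = (1.50)²(1.318)⁴ = 6.791.
F_N/F_X = (L_N/L_X)/(d_N/d_X)² = 6.791/(1.50)² = 3.018.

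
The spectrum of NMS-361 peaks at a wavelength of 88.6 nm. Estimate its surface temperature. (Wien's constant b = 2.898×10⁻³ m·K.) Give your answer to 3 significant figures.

T = b/λ_max = 2.898×10⁻³ / (88.6×10⁻⁹) = 3.271×10^4 K.

3.27×10^4 K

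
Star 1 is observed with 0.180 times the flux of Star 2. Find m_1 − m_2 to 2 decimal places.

m_1 − m_2 = −2.5 log₁₀(F_1/F_2) = −2.5 log₁₀(0.180) = −2.5 × (-0.745) = 1.862.

1.86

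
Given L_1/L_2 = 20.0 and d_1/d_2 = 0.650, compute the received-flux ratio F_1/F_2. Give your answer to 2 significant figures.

F = L/(4πd²), so F_1/F_2 = (L_1/L_2) / (d_1/d_2)²
= 20.0 / (0.650)² = 20.0 / 0.4225 = 47.34.

47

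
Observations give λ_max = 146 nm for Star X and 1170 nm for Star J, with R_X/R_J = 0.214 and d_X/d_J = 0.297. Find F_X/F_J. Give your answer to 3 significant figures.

Wien's law: T_X/T_J = λ_J/λ_X = 1170/146 = 8.014.
L_X/L_J = (R_X/R_J)²(T_X/T_J)⁴ = (0.214)²(8.014)⁴ = 188.9.
F_X/F_J = (L_X/L_J)/(d_X/d_J)² = 188.9/(0.297)² = 2141.

2.14×10^3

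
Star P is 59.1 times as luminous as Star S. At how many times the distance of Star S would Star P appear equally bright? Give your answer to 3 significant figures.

7.69

Equal flux requires L_P/d_P² = L_S/d_S², so d_P/d_S = √(L_P/L_S)
= √(59.1) = 7.688.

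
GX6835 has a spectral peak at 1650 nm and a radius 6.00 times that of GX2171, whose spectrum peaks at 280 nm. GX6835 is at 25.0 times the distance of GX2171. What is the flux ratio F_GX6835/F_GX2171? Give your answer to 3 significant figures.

Wien's law: T_GX6835/T_GX2171 = λ_GX2171/λ_GX6835 = 280/1650 = 0.1697.
L_GX6835/L_GX2171 = (R_GX6835/R_GX2171)²(T_GX6835/T_GX2171)⁴ = (6.00)²(0.1697)⁴ = 0.02985.
F_GX6835/F_GX2171 = (L_GX6835/L_GX2171)/(d_GX6835/d_GX2171)² = 0.02985/(25.0)² = 4.777×10^-5.

4.78×10^-5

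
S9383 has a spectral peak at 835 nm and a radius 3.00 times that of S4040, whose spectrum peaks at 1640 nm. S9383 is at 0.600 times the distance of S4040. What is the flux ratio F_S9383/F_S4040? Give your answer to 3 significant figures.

372

Wien's law: T_S9383/T_S4040 = λ_S4040/λ_S9383 = 1640/835 = 1.964.
L_S9383/L_S4040 = (R_S9383/R_S4040)²(T_S9383/T_S4040)⁴ = (3.00)²(1.964)⁴ = 133.9.
F_S9383/F_S4040 = (L_S9383/L_S4040)/(d_S9383/d_S4040)² = 133.9/(0.600)² = 372.0.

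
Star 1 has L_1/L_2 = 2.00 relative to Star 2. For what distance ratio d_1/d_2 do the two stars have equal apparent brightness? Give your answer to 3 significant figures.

Equal flux requires L_1/d_1² = L_2/d_2², so d_1/d_2 = √(L_1/L_2)
= √(2.00) = 1.414.

1.41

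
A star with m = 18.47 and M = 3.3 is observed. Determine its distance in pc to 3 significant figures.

1.08×10^4 pc

m − M = 5 log₁₀(d/10 pc)
18.47 − (3.3) = 15.17 = 5 log₁₀(d/10)
d = 10 × 10^(15.17/5) = 10 × 10^3.034 = 1.081×10^4 pc.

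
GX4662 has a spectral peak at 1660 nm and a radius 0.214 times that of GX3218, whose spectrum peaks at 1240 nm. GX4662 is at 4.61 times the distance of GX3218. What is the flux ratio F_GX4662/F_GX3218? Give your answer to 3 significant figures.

Wien's law: T_GX4662/T_GX3218 = λ_GX3218/λ_GX4662 = 1240/1660 = 0.7470.
L_GX4662/L_GX3218 = (R_GX4662/R_GX3218)²(T_GX4662/T_GX3218)⁴ = (0.214)²(0.7470)⁴ = 0.01426.
F_GX4662/F_GX3218 = (L_GX4662/L_GX3218)/(d_GX4662/d_GX3218)² = 0.01426/(4.61)² = 6.709×10^-4.

6.71×10^-4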